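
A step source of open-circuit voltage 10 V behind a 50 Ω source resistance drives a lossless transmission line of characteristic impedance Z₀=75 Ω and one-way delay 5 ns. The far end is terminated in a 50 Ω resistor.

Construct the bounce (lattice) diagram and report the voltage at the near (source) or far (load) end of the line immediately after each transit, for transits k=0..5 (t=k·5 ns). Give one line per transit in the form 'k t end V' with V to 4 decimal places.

0 0 source 6.0000
1 5 load 4.8000
2 10 source 5.0400
3 15 load 4.9920
4 20 source 5.0016
5 25 load 4.9997

Γ_L=-0.200000, Γ_S=-0.200000; launch V₁=10·75/125=6.000000
k=0 src: V=6.0000
k=1 load: inc=6.000000, refl=6.000000·-0.200000=-1.2000; V=0.000000+6.000000+-1.200000=4.8000
k=2 src: inc=-1.200000, refl=-1.200000·-0.200000=0.2400; V=6.000000+-1.200000+0.240000=5.0400
k=3 load: inc=0.240000, refl=0.240000·-0.200000=-0.0480; V=4.800000+0.240000+-0.048000=4.9920
k=4 src: inc=-0.048000, refl=-0.048000·-0.200000=0.0096; V=5.040000+-0.048000+0.009600=5.0016
k=5 load: inc=0.009600, refl=0.009600·-0.200000=-0.0019; V=4.992000+0.009600+-0.001920=4.9997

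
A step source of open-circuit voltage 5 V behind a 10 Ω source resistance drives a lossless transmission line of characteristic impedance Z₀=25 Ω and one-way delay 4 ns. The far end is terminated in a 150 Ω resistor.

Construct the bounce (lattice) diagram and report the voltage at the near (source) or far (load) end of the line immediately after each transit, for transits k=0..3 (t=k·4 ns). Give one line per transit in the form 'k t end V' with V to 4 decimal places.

Γ_L=0.714286, Γ_S=-0.428571; launch V₁=5·25/35=3.571429
k=0 src: V=3.5714
k=1 load: inc=3.571429, refl=3.571429·0.714286=2.5510; V=0.000000+3.571429+2.551020=6.1224
k=2 src: inc=2.551020, refl=2.551020·-0.428571=-1.0933; V=3.571429+2.551020+-1.093294=5.0292
k=3 load: inc=-1.093294, refl=-1.093294·0.714286=-0.7809; V=6.122449+-1.093294+-0.780925=4.2482

0 0 source 3.5714
1 4 load 6.1224
2 8 source 5.0292
3 12 load 4.2482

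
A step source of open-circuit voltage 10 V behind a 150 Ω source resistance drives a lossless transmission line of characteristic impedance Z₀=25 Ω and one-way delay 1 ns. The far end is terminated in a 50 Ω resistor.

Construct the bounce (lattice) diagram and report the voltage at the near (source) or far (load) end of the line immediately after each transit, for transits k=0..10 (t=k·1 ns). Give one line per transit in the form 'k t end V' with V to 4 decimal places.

0 0 source 1.4286
1 1 load 1.9048
2 2 source 2.2449
3 3 load 2.3583
4 4 source 2.4393
5 5 load 2.4663
6 6 source 2.4855
7 7 load 2.4920
8 8 source 2.4966
9 9 load 2.4981
10 10 source 2.4992

Γ_L=0.333333, Γ_S=0.714286; launch V₁=10·25/175=1.428571
k=0 src: V=1.4286
k=1 load: inc=1.428571, refl=1.428571·0.333333=0.4762; V=0.000000+1.428571+0.476190=1.9048
k=2 src: inc=0.476190, refl=0.476190·0.714286=0.3401; V=1.428571+0.476190+0.340136=2.2449
k=3 load: inc=0.340136, refl=0.340136·0.333333=0.1134; V=1.904762+0.340136+0.113379=2.3583
k=4 src: inc=0.113379, refl=0.113379·0.714286=0.0810; V=2.244898+0.113379+0.080985=2.4393
k=5 load: inc=0.080985, refl=0.080985·0.333333=0.0270; V=2.358277+0.080985+0.026995=2.4663
k=6 src: inc=0.026995, refl=0.026995·0.714286=0.0193; V=2.439261+0.026995+0.019282=2.4855
k=7 load: inc=0.019282, refl=0.019282·0.333333=0.0064; V=2.466256+0.019282+0.006427=2.4920
k=8 src: inc=0.006427, refl=0.006427·0.714286=0.0046; V=2.485538+0.006427+0.004591=2.4966
k=9 load: inc=0.004591, refl=0.004591·0.333333=0.0015; V=2.491966+0.004591+0.001530=2.4981
k=10 src: inc=0.001530, refl=0.001530·0.714286=0.0011; V=2.496557+0.001530+0.001093=2.4992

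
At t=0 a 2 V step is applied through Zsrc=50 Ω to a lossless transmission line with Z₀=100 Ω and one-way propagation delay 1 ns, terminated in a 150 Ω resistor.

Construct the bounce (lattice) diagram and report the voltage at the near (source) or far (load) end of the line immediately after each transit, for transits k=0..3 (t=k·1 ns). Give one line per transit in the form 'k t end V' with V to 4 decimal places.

0 0 source 1.3333
1 1 load 1.6000
2 2 source 1.5111
3 3 load 1.4933

Γ_L=0.200000, Γ_S=-0.333333; launch V₁=2·100/150=1.333333
k=0 src: V=1.3333
k=1 load: inc=1.333333, refl=1.333333·0.200000=0.2667; V=0.000000+1.333333+0.266667=1.6000
k=2 src: inc=0.266667, refl=0.266667·-0.333333=-0.0889; V=1.333333+0.266667+-0.088889=1.5111
k=3 load: inc=-0.088889, refl=-0.088889·0.200000=-0.0178; V=1.600000+-0.088889+-0.017778=1.4933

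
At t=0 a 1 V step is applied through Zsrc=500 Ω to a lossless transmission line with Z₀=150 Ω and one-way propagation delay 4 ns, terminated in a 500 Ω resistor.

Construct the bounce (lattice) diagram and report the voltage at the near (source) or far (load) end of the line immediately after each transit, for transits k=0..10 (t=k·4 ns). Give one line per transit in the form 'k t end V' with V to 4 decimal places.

Γ_L=0.538462, Γ_S=0.538462; launch V₁=1·150/650=0.230769
k=0 src: V=0.2308
k=1 load: inc=0.230769, refl=0.230769·0.538462=0.1243; V=0.000000+0.230769+0.124260=0.3550
k=2 src: inc=0.124260, refl=0.124260·0.538462=0.0669; V=0.230769+0.124260+0.066909=0.4219
k=3 load: inc=0.066909, refl=0.066909·0.538462=0.0360; V=0.355030+0.066909+0.036028=0.4580
k=4 src: inc=0.036028, refl=0.036028·0.538462=0.0194; V=0.421939+0.036028+0.019400=0.4774
k=5 load: inc=0.019400, refl=0.019400·0.538462=0.0104; V=0.457967+0.019400+0.010446=0.4878
k=6 src: inc=0.010446, refl=0.010446·0.538462=0.0056; V=0.477367+0.010446+0.005625=0.4934
k=7 load: inc=0.005625, refl=0.005625·0.538462=0.0030; V=0.487813+0.005625+0.003029=0.4965
k=8 src: inc=0.003029, refl=0.003029·0.538462=0.0016; V=0.493438+0.003029+0.001631=0.4981
k=9 load: inc=0.001631, refl=0.001631·0.538462=0.0009; V=0.496466+0.001631+0.000878=0.4990
k=10 src: inc=0.000878, refl=0.000878·0.538462=0.0005; V=0.498097+0.000878+0.000473=0.4994

0 0 source 0.2308
1 4 load 0.3550
2 8 source 0.4219
3 12 load 0.4580
4 16 source 0.4774
5 20 load 0.4878
6 24 source 0.4934
7 28 load 0.4965
8 32 source 0.4981
9 36 load 0.4990
10 40 source 0.4994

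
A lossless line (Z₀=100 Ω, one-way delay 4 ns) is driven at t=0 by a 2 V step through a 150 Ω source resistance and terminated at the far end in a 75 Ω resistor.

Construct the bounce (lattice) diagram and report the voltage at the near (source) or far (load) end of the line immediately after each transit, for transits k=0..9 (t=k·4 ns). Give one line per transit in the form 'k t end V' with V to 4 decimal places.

Γ_L=-0.142857, Γ_S=0.200000; launch V₁=2·100/250=0.800000
k=0 src: V=0.8000
k=1 load: inc=0.800000, refl=0.800000·-0.142857=-0.1143; V=0.000000+0.800000+-0.114286=0.6857
k=2 src: inc=-0.114286, refl=-0.114286·0.200000=-0.0229; V=0.800000+-0.114286+-0.022857=0.6629
k=3 load: inc=-0.022857, refl=-0.022857·-0.142857=0.0033; V=0.685714+-0.022857+0.003265=0.6661
k=4 src: inc=0.003265, refl=0.003265·0.200000=0.0007; V=0.662857+0.003265+0.000653=0.6668
k=5 load: inc=0.000653, refl=0.000653·-0.142857=-0.0001; V=0.666122+0.000653+-0.000093=0.6667
k=6 src: inc=-0.000093, refl=-0.000093·0.200000=-0.0000; V=0.666776+-0.000093+-0.000019=0.6667
k=7 load: inc=-0.000019, refl=-0.000019·-0.142857=0.0000; V=0.666682+-0.000019+0.000003=0.6667
k=8 src: inc=0.000003, refl=0.000003·0.200000=0.0000; V=0.666664+0.000003+0.000001=0.6667
k=9 load: inc=0.000001, refl=0.000001·-0.142857=-0.0000; V=0.666666+0.000001+-0.000000=0.6667

0 0 source 0.8000
1 4 load 0.6857
2 8 source 0.6629
3 12 load 0.6661
4 16 source 0.6668
5 20 load 0.6667
6 24 source 0.6667
7 28 load 0.6667
8 32 source 0.6667
9 36 load 0.6667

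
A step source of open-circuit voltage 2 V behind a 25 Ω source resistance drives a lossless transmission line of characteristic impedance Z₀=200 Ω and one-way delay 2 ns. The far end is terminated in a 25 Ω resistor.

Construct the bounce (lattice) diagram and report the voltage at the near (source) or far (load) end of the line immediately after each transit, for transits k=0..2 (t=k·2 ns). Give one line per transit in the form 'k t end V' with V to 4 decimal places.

Γ_L=-0.777778, Γ_S=-0.777778; launch V₁=2·200/225=1.777778
k=0 src: V=1.7778
k=1 load: inc=1.777778, refl=1.777778·-0.777778=-1.3827; V=0.000000+1.777778+-1.382716=0.3951
k=2 src: inc=-1.382716, refl=-1.382716·-0.777778=1.0754; V=1.777778+-1.382716+1.075446=1.4705

0 0 source 1.7778
1 2 load 0.3951
2 4 source 1.4705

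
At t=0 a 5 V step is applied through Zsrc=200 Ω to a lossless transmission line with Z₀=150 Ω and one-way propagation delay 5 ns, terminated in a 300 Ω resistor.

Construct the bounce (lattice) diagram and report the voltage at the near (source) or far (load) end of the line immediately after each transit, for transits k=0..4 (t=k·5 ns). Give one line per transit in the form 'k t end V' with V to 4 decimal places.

0 0 source 2.1429
1 5 load 2.8571
2 10 source 2.9592
3 15 load 2.9932
4 20 source 2.9981

Γ_L=0.333333, Γ_S=0.142857; launch V₁=5·150/350=2.142857
k=0 src: V=2.1429
k=1 load: inc=2.142857, refl=2.142857·0.333333=0.7143; V=0.000000+2.142857+0.714286=2.8571
k=2 src: inc=0.714286, refl=0.714286·0.142857=0.1020; V=2.142857+0.714286+0.102041=2.9592
k=3 load: inc=0.102041, refl=0.102041·0.333333=0.0340; V=2.857143+0.102041+0.034014=2.9932
k=4 src: inc=0.034014, refl=0.034014·0.142857=0.0049; V=2.959184+0.034014+0.004859=2.9981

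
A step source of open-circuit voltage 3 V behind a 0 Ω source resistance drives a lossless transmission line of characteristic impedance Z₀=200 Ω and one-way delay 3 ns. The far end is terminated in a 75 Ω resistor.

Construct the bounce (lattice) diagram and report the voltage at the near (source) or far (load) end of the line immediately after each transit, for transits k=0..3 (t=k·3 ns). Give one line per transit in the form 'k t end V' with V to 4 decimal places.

0 0 source 3.0000
1 3 load 1.6364
2 6 source 3.0000
3 9 load 2.3802

Γ_L=-0.454545, Γ_S=-1.000000; launch V₁=3·200/200=3.000000
k=0 src: V=3.0000
k=1 load: inc=3.000000, refl=3.000000·-0.454545=-1.3636; V=0.000000+3.000000+-1.363636=1.6364
k=2 src: inc=-1.363636, refl=-1.363636·-1.000000=1.3636; V=3.000000+-1.363636+1.363636=3.0000
k=3 load: inc=1.363636, refl=1.363636·-0.454545=-0.6198; V=1.636364+1.363636+-0.619835=2.3802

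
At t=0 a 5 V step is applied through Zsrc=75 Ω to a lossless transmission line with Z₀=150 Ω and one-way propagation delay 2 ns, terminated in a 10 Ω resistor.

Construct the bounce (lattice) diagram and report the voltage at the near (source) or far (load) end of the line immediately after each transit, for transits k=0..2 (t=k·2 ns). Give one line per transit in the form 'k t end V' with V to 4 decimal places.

0 0 source 3.3333
1 2 load 0.4167
2 4 source 1.3889

Γ_L=-0.875000, Γ_S=-0.333333; launch V₁=5·150/225=3.333333
k=0 src: V=3.3333
k=1 load: inc=3.333333, refl=3.333333·-0.875000=-2.9167; V=0.000000+3.333333+-2.916667=0.4167
k=2 src: inc=-2.916667, refl=-2.916667·-0.333333=0.9722; V=3.333333+-2.916667+0.972222=1.3889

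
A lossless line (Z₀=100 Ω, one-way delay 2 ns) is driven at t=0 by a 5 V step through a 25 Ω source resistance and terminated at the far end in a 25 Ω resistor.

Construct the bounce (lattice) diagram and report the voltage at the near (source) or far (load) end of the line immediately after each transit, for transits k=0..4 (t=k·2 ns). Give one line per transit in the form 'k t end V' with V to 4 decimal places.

Γ_L=-0.600000, Γ_S=-0.600000; launch V₁=5·100/125=4.000000
k=0 src: V=4.0000
k=1 load: inc=4.000000, refl=4.000000·-0.600000=-2.4000; V=0.000000+4.000000+-2.400000=1.6000
k=2 src: inc=-2.400000, refl=-2.400000·-0.600000=1.4400; V=4.000000+-2.400000+1.440000=3.0400
k=3 load: inc=1.440000, refl=1.440000·-0.600000=-0.8640; V=1.600000+1.440000+-0.864000=2.1760
k=4 src: inc=-0.864000, refl=-0.864000·-0.600000=0.5184; V=3.040000+-0.864000+0.518400=2.6944

0 0 source 4.0000
1 2 load 1.6000
2 4 source 3.0400
3 6 load 2.1760
4 8 source 2.6944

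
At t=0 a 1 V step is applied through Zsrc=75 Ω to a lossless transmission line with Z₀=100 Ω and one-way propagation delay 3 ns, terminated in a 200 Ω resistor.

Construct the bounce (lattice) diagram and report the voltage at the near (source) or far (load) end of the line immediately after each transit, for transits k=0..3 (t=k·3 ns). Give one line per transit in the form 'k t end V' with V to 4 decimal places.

Γ_L=0.333333, Γ_S=-0.142857; launch V₁=1·100/175=0.571429
k=0 src: V=0.5714
k=1 load: inc=0.571429, refl=0.571429·0.333333=0.1905; V=0.000000+0.571429+0.190476=0.7619
k=2 src: inc=0.190476, refl=0.190476·-0.142857=-0.0272; V=0.571429+0.190476+-0.027211=0.7347
k=3 load: inc=-0.027211, refl=-0.027211·0.333333=-0.0091; V=0.761905+-0.027211+-0.009070=0.7256

0 0 source 0.5714
1 3 load 0.7619
2 6 source 0.7347
3 9 load 0.7256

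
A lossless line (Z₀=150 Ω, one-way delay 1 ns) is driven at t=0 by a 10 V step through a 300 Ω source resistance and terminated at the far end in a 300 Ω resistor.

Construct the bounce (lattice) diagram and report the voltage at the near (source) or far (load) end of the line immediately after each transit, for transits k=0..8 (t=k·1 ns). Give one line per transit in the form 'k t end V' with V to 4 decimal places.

Γ_L=0.333333, Γ_S=0.333333; launch V₁=10·150/450=3.333333
k=0 src: V=3.3333
k=1 load: inc=3.333333, refl=3.333333·0.333333=1.1111; V=0.000000+3.333333+1.111111=4.4444
k=2 src: inc=1.111111, refl=1.111111·0.333333=0.3704; V=3.333333+1.111111+0.370370=4.8148
k=3 load: inc=0.370370, refl=0.370370·0.333333=0.1235; V=4.444444+0.370370+0.123457=4.9383
k=4 src: inc=0.123457, refl=0.123457·0.333333=0.0412; V=4.814815+0.123457+0.041152=4.9794
k=5 load: inc=0.041152, refl=0.041152·0.333333=0.0137; V=4.938272+0.041152+0.013717=4.9931
k=6 src: inc=0.013717, refl=0.013717·0.333333=0.0046; V=4.979424+0.013717+0.004572=4.9977
k=7 load: inc=0.004572, refl=0.004572·0.333333=0.0015; V=4.993141+0.004572+0.001524=4.9992
k=8 src: inc=0.001524, refl=0.001524·0.333333=0.0005; V=4.997714+0.001524+0.000508=4.9997

0 0 source 3.3333
1 1 load 4.4444
2 2 source 4.8148
3 3 load 4.9383
4 4 source 4.9794
5 5 load 4.9931
6 6 source 4.9977
7 7 load 4.9992
8 8 source 4.9997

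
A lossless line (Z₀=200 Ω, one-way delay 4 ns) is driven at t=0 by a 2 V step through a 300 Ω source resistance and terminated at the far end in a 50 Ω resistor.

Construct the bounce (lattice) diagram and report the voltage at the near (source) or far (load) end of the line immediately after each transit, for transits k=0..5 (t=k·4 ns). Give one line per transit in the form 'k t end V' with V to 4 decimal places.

Γ_L=-0.600000, Γ_S=0.200000; launch V₁=2·200/500=0.800000
k=0 src: V=0.8000
k=1 load: inc=0.800000, refl=0.800000·-0.600000=-0.4800; V=0.000000+0.800000+-0.480000=0.3200
k=2 src: inc=-0.480000, refl=-0.480000·0.200000=-0.0960; V=0.800000+-0.480000+-0.096000=0.2240
k=3 load: inc=-0.096000, refl=-0.096000·-0.600000=0.0576; V=0.320000+-0.096000+0.057600=0.2816
k=4 src: inc=0.057600, refl=0.057600·0.200000=0.0115; V=0.224000+0.057600+0.011520=0.2931
k=5 load: inc=0.011520, refl=0.011520·-0.600000=-0.0069; V=0.281600+0.011520+-0.006912=0.2862

0 0 source 0.8000
1 4 load 0.3200
2 8 source 0.2240
3 12 load 0.2816
4 16 source 0.2931
5 20 load 0.2862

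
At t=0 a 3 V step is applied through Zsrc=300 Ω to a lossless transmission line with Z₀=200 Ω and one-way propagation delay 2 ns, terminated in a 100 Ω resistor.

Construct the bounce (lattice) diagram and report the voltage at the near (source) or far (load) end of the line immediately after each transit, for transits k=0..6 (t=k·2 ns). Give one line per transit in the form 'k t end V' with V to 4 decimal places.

Γ_L=-0.333333, Γ_S=0.200000; launch V₁=3·200/500=1.200000
k=0 src: V=1.2000
k=1 load: inc=1.200000, refl=1.200000·-0.333333=-0.4000; V=0.000000+1.200000+-0.400000=0.8000
k=2 src: inc=-0.400000, refl=-0.400000·0.200000=-0.0800; V=1.200000+-0.400000+-0.080000=0.7200
k=3 load: inc=-0.080000, refl=-0.080000·-0.333333=0.0267; V=0.800000+-0.080000+0.026667=0.7467
k=4 src: inc=0.026667, refl=0.026667·0.200000=0.0053; V=0.720000+0.026667+0.005333=0.7520
k=5 load: inc=0.005333, refl=0.005333·-0.333333=-0.0018; V=0.746667+0.005333+-0.001778=0.7502
k=6 src: inc=-0.001778, refl=-0.001778·0.200000=-0.0004; V=0.752000+-0.001778+-0.000356=0.7499

0 0 source 1.2000
1 2 load 0.8000
2 4 source 0.7200
3 6 load 0.7467
4 8 source 0.7520
5 10 load 0.7502
6 12 source 0.7499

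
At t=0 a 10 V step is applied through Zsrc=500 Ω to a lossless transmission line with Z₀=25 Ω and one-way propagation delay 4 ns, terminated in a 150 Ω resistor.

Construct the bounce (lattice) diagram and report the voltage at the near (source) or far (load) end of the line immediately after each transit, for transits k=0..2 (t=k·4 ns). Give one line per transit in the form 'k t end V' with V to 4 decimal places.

Γ_L=0.714286, Γ_S=0.904762; launch V₁=10·25/525=0.476190
k=0 src: V=0.4762
k=1 load: inc=0.476190, refl=0.476190·0.714286=0.3401; V=0.000000+0.476190+0.340136=0.8163
k=2 src: inc=0.340136, refl=0.340136·0.904762=0.3077; V=0.476190+0.340136+0.307742=1.1241

0 0 source 0.4762
1 4 load 0.8163
2 8 source 1.1241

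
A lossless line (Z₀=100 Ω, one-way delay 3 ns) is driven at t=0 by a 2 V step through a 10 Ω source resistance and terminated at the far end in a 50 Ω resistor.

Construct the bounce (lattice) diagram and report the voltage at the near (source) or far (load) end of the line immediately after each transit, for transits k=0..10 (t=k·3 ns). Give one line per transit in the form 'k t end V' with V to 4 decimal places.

Γ_L=-0.333333, Γ_S=-0.818182; launch V₁=2·100/110=1.818182
k=0 src: V=1.8182
k=1 load: inc=1.818182, refl=1.818182·-0.333333=-0.6061; V=0.000000+1.818182+-0.606061=1.2121
k=2 src: inc=-0.606061, refl=-0.606061·-0.818182=0.4959; V=1.818182+-0.606061+0.495868=1.7080
k=3 load: inc=0.495868, refl=0.495868·-0.333333=-0.1653; V=1.212121+0.495868+-0.165289=1.5427
k=4 src: inc=-0.165289, refl=-0.165289·-0.818182=0.1352; V=1.707989+-0.165289+0.135237=1.6779
k=5 load: inc=0.135237, refl=0.135237·-0.333333=-0.0451; V=1.542700+0.135237+-0.045079=1.6329
k=6 src: inc=-0.045079, refl=-0.045079·-0.818182=0.0369; V=1.677936+-0.045079+0.036883=1.6697
k=7 load: inc=0.036883, refl=0.036883·-0.333333=-0.0123; V=1.632858+0.036883+-0.012294=1.6574
k=8 src: inc=-0.012294, refl=-0.012294·-0.818182=0.0101; V=1.669740+-0.012294+0.010059=1.6675
k=9 load: inc=0.010059, refl=0.010059·-0.333333=-0.0034; V=1.657446+0.010059+-0.003353=1.6642
k=10 src: inc=-0.003353, refl=-0.003353·-0.818182=0.0027; V=1.667505+-0.003353+0.002743=1.6669

0 0 source 1.8182
1 3 load 1.2121
2 6 source 1.7080
3 9 load 1.5427
4 12 source 1.6779
5 15 load 1.6329
6 18 source 1.6697
7 21 load 1.6574
8 24 source 1.6675
9 27 load 1.6642
10 30 source 1.6669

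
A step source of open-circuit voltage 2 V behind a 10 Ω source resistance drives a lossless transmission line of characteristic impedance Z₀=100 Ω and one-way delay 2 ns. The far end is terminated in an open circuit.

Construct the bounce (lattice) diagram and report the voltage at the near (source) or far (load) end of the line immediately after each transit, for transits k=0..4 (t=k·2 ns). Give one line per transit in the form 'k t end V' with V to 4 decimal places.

0 0 source 1.8182
1 2 load 3.6364
2 4 source 2.1488
3 6 load 0.6612
4 8 source 1.8783

Γ_L=1.000000, Γ_S=-0.818182; launch V₁=2·100/110=1.818182
k=0 src: V=1.8182
k=1 load: inc=1.818182, refl=1.818182·1.000000=1.8182; V=0.000000+1.818182+1.818182=3.6364
k=2 src: inc=1.818182, refl=1.818182·-0.818182=-1.4876; V=1.818182+1.818182+-1.487603=2.1488
k=3 load: inc=-1.487603, refl=-1.487603·1.000000=-1.4876; V=3.636364+-1.487603+-1.487603=0.6612
k=4 src: inc=-1.487603, refl=-1.487603·-0.818182=1.2171; V=2.148760+-1.487603+1.217130=1.8783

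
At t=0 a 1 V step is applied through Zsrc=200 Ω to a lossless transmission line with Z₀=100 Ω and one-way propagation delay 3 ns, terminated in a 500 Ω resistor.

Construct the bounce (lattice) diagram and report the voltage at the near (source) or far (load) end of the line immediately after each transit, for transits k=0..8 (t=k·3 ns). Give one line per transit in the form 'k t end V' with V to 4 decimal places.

Γ_L=0.666667, Γ_S=0.333333; launch V₁=1·100/300=0.333333
k=0 src: V=0.3333
k=1 load: inc=0.333333, refl=0.333333·0.666667=0.2222; V=0.000000+0.333333+0.222222=0.5556
k=2 src: inc=0.222222, refl=0.222222·0.333333=0.0741; V=0.333333+0.222222+0.074074=0.6296
k=3 load: inc=0.074074, refl=0.074074·0.666667=0.0494; V=0.555556+0.074074+0.049383=0.6790
k=4 src: inc=0.049383, refl=0.049383·0.333333=0.0165; V=0.629630+0.049383+0.016461=0.6955
k=5 load: inc=0.016461, refl=0.016461·0.666667=0.0110; V=0.679012+0.016461+0.010974=0.7064
k=6 src: inc=0.010974, refl=0.010974·0.333333=0.0037; V=0.695473+0.010974+0.003658=0.7101
k=7 load: inc=0.003658, refl=0.003658·0.666667=0.0024; V=0.706447+0.003658+0.002439=0.7125
k=8 src: inc=0.002439, refl=0.002439·0.333333=0.0008; V=0.710105+0.002439+0.000813=0.7134

0 0 source 0.3333
1 3 load 0.5556
2 6 source 0.6296
3 9 load 0.6790
4 12 source 0.6955
5 15 load 0.7064
6 18 source 0.7101
7 21 load 0.7125
8 24 source 0.7134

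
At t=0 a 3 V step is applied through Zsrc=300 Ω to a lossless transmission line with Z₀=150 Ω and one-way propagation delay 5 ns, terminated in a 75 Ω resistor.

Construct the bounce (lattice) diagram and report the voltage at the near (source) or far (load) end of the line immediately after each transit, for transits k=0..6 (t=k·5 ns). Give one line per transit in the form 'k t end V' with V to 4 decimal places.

Γ_L=-0.333333, Γ_S=0.333333; launch V₁=3·150/450=1.000000
k=0 src: V=1.0000
k=1 load: inc=1.000000, refl=1.000000·-0.333333=-0.3333; V=0.000000+1.000000+-0.333333=0.6667
k=2 src: inc=-0.333333, refl=-0.333333·0.333333=-0.1111; V=1.000000+-0.333333+-0.111111=0.5556
k=3 load: inc=-0.111111, refl=-0.111111·-0.333333=0.0370; V=0.666667+-0.111111+0.037037=0.5926
k=4 src: inc=0.037037, refl=0.037037·0.333333=0.0123; V=0.555556+0.037037+0.012346=0.6049
k=5 load: inc=0.012346, refl=0.012346·-0.333333=-0.0041; V=0.592593+0.012346+-0.004115=0.6008
k=6 src: inc=-0.004115, refl=-0.004115·0.333333=-0.0014; V=0.604938+-0.004115+-0.001372=0.5995

0 0 source 1.0000
1 5 load 0.6667
2 10 source 0.5556
3 15 load 0.5926
4 20 source 0.6049
5 25 load 0.6008
6 30 source 0.5995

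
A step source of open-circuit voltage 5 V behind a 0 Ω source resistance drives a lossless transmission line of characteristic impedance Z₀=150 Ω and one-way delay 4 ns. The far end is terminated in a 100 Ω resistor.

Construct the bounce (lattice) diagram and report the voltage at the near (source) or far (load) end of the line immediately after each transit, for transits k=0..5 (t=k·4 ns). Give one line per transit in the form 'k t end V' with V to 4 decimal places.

Γ_L=-0.200000, Γ_S=-1.000000; launch V₁=5·150/150=5.000000
k=0 src: V=5.0000
k=1 load: inc=5.000000, refl=5.000000·-0.200000=-1.0000; V=0.000000+5.000000+-1.000000=4.0000
k=2 src: inc=-1.000000, refl=-1.000000·-1.000000=1.0000; V=5.000000+-1.000000+1.000000=5.0000
k=3 load: inc=1.000000, refl=1.000000·-0.200000=-0.2000; V=4.000000+1.000000+-0.200000=4.8000
k=4 src: inc=-0.200000, refl=-0.200000·-1.000000=0.2000; V=5.000000+-0.200000+0.200000=5.0000
k=5 load: inc=0.200000, refl=0.200000·-0.200000=-0.0400; V=4.800000+0.200000+-0.040000=4.9600

0 0 source 5.0000
1 4 load 4.0000
2 8 source 5.0000
3 12 load 4.8000
4 16 source 5.0000
5 20 load 4.9600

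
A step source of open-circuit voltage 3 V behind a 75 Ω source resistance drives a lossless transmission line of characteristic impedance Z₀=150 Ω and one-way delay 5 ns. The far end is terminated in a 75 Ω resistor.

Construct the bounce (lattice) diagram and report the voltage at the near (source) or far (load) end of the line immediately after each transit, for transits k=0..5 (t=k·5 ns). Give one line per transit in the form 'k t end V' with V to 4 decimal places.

Γ_L=-0.333333, Γ_S=-0.333333; launch V₁=3·150/225=2.000000
k=0 src: V=2.0000
k=1 load: inc=2.000000, refl=2.000000·-0.333333=-0.6667; V=0.000000+2.000000+-0.666667=1.3333
k=2 src: inc=-0.666667, refl=-0.666667·-0.333333=0.2222; V=2.000000+-0.666667+0.222222=1.5556
k=3 load: inc=0.222222, refl=0.222222·-0.333333=-0.0741; V=1.333333+0.222222+-0.074074=1.4815
k=4 src: inc=-0.074074, refl=-0.074074·-0.333333=0.0247; V=1.555556+-0.074074+0.024691=1.5062
k=5 load: inc=0.024691, refl=0.024691·-0.333333=-0.0082; V=1.481481+0.024691+-0.008230=1.4979

0 0 source 2.0000
1 5 load 1.3333
2 10 source 1.5556
3 15 load 1.4815
4 20 source 1.5062
5 25 load 1.4979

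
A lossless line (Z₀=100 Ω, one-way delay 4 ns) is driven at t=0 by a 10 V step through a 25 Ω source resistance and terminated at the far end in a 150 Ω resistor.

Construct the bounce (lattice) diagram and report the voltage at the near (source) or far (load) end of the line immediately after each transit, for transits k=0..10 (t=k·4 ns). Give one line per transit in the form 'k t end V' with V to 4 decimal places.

Γ_L=0.200000, Γ_S=-0.600000; launch V₁=10·100/125=8.000000
k=0 src: V=8.0000
k=1 load: inc=8.000000, refl=8.000000·0.200000=1.6000; V=0.000000+8.000000+1.600000=9.6000
k=2 src: inc=1.600000, refl=1.600000·-0.600000=-0.9600; V=8.000000+1.600000+-0.960000=8.6400
k=3 load: inc=-0.960000, refl=-0.960000·0.200000=-0.1920; V=9.600000+-0.960000+-0.192000=8.4480
k=4 src: inc=-0.192000, refl=-0.192000·-0.600000=0.1152; V=8.640000+-0.192000+0.115200=8.5632
k=5 load: inc=0.115200, refl=0.115200·0.200000=0.0230; V=8.448000+0.115200+0.023040=8.5862
k=6 src: inc=0.023040, refl=0.023040·-0.600000=-0.0138; V=8.563200+0.023040+-0.013824=8.5724
k=7 load: inc=-0.013824, refl=-0.013824·0.200000=-0.0028; V=8.586240+-0.013824+-0.002765=8.5697
k=8 src: inc=-0.002765, refl=-0.002765·-0.600000=0.0017; V=8.572416+-0.002765+0.001659=8.5713
k=9 load: inc=0.001659, refl=0.001659·0.200000=0.0003; V=8.569651+0.001659+0.000332=8.5716
k=10 src: inc=0.000332, refl=0.000332·-0.600000=-0.0002; V=8.571310+0.000332+-0.000199=8.5714

0 0 source 8.0000
1 4 load 9.6000
2 8 source 8.6400
3 12 load 8.4480
4 16 source 8.5632
5 20 load 8.5862
6 24 source 8.5724
7 28 load 8.5697
8 32 source 8.5713
9 36 load 8.5716
10 40 source 8.5714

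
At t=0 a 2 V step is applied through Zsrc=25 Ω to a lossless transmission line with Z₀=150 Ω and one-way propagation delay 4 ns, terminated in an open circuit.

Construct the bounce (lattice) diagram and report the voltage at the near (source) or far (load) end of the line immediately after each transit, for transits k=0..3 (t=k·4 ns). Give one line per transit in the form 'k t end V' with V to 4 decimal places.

Γ_L=1.000000, Γ_S=-0.714286; launch V₁=2·150/175=1.714286
k=0 src: V=1.7143
k=1 load: inc=1.714286, refl=1.714286·1.000000=1.7143; V=0.000000+1.714286+1.714286=3.4286
k=2 src: inc=1.714286, refl=1.714286·-0.714286=-1.2245; V=1.714286+1.714286+-1.224490=2.2041
k=3 load: inc=-1.224490, refl=-1.224490·1.000000=-1.2245; V=3.428571+-1.224490+-1.224490=0.9796

0 0 source 1.7143
1 4 load 3.4286
2 8 source 2.2041
3 12 load 0.9796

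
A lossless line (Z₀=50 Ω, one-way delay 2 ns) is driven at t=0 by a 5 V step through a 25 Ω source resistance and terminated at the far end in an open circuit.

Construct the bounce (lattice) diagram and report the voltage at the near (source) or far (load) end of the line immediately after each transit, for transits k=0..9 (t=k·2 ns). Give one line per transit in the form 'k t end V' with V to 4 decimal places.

0 0 source 3.3333
1 2 load 6.6667
2 4 source 5.5556
3 6 load 4.4444
4 8 source 4.8148
5 10 load 5.1852
6 12 source 5.0617
7 14 load 4.9383
8 16 source 4.9794
9 18 load 5.0206

Γ_L=1.000000, Γ_S=-0.333333; launch V₁=5·50/75=3.333333
k=0 src: V=3.3333
k=1 load: inc=3.333333, refl=3.333333·1.000000=3.3333; V=0.000000+3.333333+3.333333=6.6667
k=2 src: inc=3.333333, refl=3.333333·-0.333333=-1.1111; V=3.333333+3.333333+-1.111111=5.5556
k=3 load: inc=-1.111111, refl=-1.111111·1.000000=-1.1111; V=6.666667+-1.111111+-1.111111=4.4444
k=4 src: inc=-1.111111, refl=-1.111111·-0.333333=0.3704; V=5.555556+-1.111111+0.370370=4.8148
k=5 load: inc=0.370370, refl=0.370370·1.000000=0.3704; V=4.444444+0.370370+0.370370=5.1852
k=6 src: inc=0.370370, refl=0.370370·-0.333333=-0.1235; V=4.814815+0.370370+-0.123457=5.0617
k=7 load: inc=-0.123457, refl=-0.123457·1.000000=-0.1235; V=5.185185+-0.123457+-0.123457=4.9383
k=8 src: inc=-0.123457, refl=-0.123457·-0.333333=0.0412; V=5.061728+-0.123457+0.041152=4.9794
k=9 load: inc=0.041152, refl=0.041152·1.000000=0.0412; V=4.938272+0.041152+0.041152=5.0206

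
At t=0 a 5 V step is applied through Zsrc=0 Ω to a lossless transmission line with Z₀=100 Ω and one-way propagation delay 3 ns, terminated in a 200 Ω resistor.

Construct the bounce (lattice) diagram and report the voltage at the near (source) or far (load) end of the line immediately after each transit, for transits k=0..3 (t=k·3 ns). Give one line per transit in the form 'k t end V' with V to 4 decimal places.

0 0 source 5.0000
1 3 load 6.6667
2 6 source 5.0000
3 9 load 4.4444

Γ_L=0.333333, Γ_S=-1.000000; launch V₁=5·100/100=5.000000
k=0 src: V=5.0000
k=1 load: inc=5.000000, refl=5.000000·0.333333=1.6667; V=0.000000+5.000000+1.666667=6.6667
k=2 src: inc=1.666667, refl=1.666667·-1.000000=-1.6667; V=5.000000+1.666667+-1.666667=5.0000
k=3 load: inc=-1.666667, refl=-1.666667·0.333333=-0.5556; V=6.666667+-1.666667+-0.555556=4.4444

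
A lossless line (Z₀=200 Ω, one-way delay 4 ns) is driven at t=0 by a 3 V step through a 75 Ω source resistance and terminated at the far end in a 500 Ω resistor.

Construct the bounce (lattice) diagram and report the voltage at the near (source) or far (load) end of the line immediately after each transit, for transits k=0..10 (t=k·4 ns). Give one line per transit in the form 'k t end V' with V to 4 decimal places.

Γ_L=0.428571, Γ_S=-0.454545; launch V₁=3·200/275=2.181818
k=0 src: V=2.1818
k=1 load: inc=2.181818, refl=2.181818·0.428571=0.9351; V=0.000000+2.181818+0.935065=3.1169
k=2 src: inc=0.935065, refl=0.935065·-0.454545=-0.4250; V=2.181818+0.935065+-0.425030=2.6919
k=3 load: inc=-0.425030, refl=-0.425030·0.428571=-0.1822; V=3.116883+-0.425030+-0.182156=2.5097
k=4 src: inc=-0.182156, refl=-0.182156·-0.454545=0.0828; V=2.691854+-0.182156+0.082798=2.5925
k=5 load: inc=0.082798, refl=0.082798·0.428571=0.0355; V=2.509698+0.082798+0.035485=2.6280
k=6 src: inc=0.035485, refl=0.035485·-0.454545=-0.0161; V=2.592496+0.035485+-0.016129=2.6119
k=7 load: inc=-0.016129, refl=-0.016129·0.428571=-0.0069; V=2.627981+-0.016129+-0.006913=2.6049
k=8 src: inc=-0.006913, refl=-0.006913·-0.454545=0.0031; V=2.611851+-0.006913+0.003142=2.6081
k=9 load: inc=0.003142, refl=0.003142·0.428571=0.0013; V=2.604939+0.003142+0.001347=2.6094
k=10 src: inc=0.001347, refl=0.001347·-0.454545=-0.0006; V=2.608081+0.001347+-0.000612=2.6088

0 0 source 2.1818
1 4 load 3.1169
2 8 source 2.6919
3 12 load 2.5097
4 16 source 2.5925
5 20 load 2.6280
6 24 source 2.6119
7 28 load 2.6049
8 32 source 2.6081
9 36 load 2.6094
10 40 source 2.6088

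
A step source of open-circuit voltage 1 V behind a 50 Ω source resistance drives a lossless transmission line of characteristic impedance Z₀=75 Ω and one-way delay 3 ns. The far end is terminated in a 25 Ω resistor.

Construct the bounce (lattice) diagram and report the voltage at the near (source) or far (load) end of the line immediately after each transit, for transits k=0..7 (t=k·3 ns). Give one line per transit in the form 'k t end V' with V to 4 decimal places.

Γ_L=-0.500000, Γ_S=-0.200000; launch V₁=1·75/125=0.600000
k=0 src: V=0.6000
k=1 load: inc=0.600000, refl=0.600000·-0.500000=-0.3000; V=0.000000+0.600000+-0.300000=0.3000
k=2 src: inc=-0.300000, refl=-0.300000·-0.200000=0.0600; V=0.600000+-0.300000+0.060000=0.3600
k=3 load: inc=0.060000, refl=0.060000·-0.500000=-0.0300; V=0.300000+0.060000+-0.030000=0.3300
k=4 src: inc=-0.030000, refl=-0.030000·-0.200000=0.0060; V=0.360000+-0.030000+0.006000=0.3360
k=5 load: inc=0.006000, refl=0.006000·-0.500000=-0.0030; V=0.330000+0.006000+-0.003000=0.3330
k=6 src: inc=-0.003000, refl=-0.003000·-0.200000=0.0006; V=0.336000+-0.003000+0.000600=0.3336
k=7 load: inc=0.000600, refl=0.000600·-0.500000=-0.0003; V=0.333000+0.000600+-0.000300=0.3333

0 0 source 0.6000
1 3 load 0.3000
2 6 source 0.3600
3 9 load 0.3300
4 12 source 0.3360
5 15 load 0.3330
6 18 source 0.3336
7 21 load 0.3333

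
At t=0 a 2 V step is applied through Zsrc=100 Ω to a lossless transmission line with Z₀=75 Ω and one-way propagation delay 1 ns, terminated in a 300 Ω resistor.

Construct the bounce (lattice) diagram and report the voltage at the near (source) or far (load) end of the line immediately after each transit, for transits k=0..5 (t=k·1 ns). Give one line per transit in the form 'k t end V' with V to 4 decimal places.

0 0 source 0.8571
1 1 load 1.3714
2 2 source 1.4449
3 3 load 1.4890
4 4 source 1.4953
5 5 load 1.4991

Γ_L=0.600000, Γ_S=0.142857; launch V₁=2·75/175=0.857143
k=0 src: V=0.8571
k=1 load: inc=0.857143, refl=0.857143·0.600000=0.5143; V=0.000000+0.857143+0.514286=1.3714
k=2 src: inc=0.514286, refl=0.514286·0.142857=0.0735; V=0.857143+0.514286+0.073469=1.4449
k=3 load: inc=0.073469, refl=0.073469·0.600000=0.0441; V=1.371429+0.073469+0.044082=1.4890
k=4 src: inc=0.044082, refl=0.044082·0.142857=0.0063; V=1.444898+0.044082+0.006297=1.4953
k=5 load: inc=0.006297, refl=0.006297·0.600000=0.0038; V=1.488980+0.006297+0.003778=1.4991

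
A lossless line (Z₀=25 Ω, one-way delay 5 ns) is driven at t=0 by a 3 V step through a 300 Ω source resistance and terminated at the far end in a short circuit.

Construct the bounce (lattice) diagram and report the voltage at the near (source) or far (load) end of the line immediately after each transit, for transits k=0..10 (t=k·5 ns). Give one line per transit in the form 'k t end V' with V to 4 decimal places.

0 0 source 0.2308
1 5 load 0.0000
2 10 source -0.1953
3 15 load 0.0000
4 20 source 0.1652
5 25 load 0.0000
6 30 source -0.1398
7 35 load 0.0000
8 40 source 0.1183
9 45 load 0.0000
10 50 source -0.1001

Γ_L=-1.000000, Γ_S=0.846154; launch V₁=3·25/325=0.230769
k=0 src: V=0.2308
k=1 load: inc=0.230769, refl=0.230769·-1.000000=-0.2308; V=0.000000+0.230769+-0.230769=0.0000
k=2 src: inc=-0.230769, refl=-0.230769·0.846154=-0.1953; V=0.230769+-0.230769+-0.195266=-0.1953
k=3 load: inc=-0.195266, refl=-0.195266·-1.000000=0.1953; V=0.000000+-0.195266+0.195266=0.0000
k=4 src: inc=0.195266, refl=0.195266·0.846154=0.1652; V=-0.195266+0.195266+0.165225=0.1652
k=5 load: inc=0.165225, refl=0.165225·-1.000000=-0.1652; V=0.000000+0.165225+-0.165225=0.0000
k=6 src: inc=-0.165225, refl=-0.165225·0.846154=-0.1398; V=0.165225+-0.165225+-0.139806=-0.1398
k=7 load: inc=-0.139806, refl=-0.139806·-1.000000=0.1398; V=0.000000+-0.139806+0.139806=0.0000
k=8 src: inc=0.139806, refl=0.139806·0.846154=0.1183; V=-0.139806+0.139806+0.118297=0.1183
k=9 load: inc=0.118297, refl=0.118297·-1.000000=-0.1183; V=0.000000+0.118297+-0.118297=0.0000
k=10 src: inc=-0.118297, refl=-0.118297·0.846154=-0.1001; V=0.118297+-0.118297+-0.100098=-0.1001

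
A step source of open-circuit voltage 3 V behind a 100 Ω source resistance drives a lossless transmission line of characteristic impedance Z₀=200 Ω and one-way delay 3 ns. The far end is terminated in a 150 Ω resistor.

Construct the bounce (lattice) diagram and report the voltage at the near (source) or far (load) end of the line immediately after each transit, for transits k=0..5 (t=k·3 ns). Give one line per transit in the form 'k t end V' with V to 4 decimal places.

0 0 source 2.0000
1 3 load 1.7143
2 6 source 1.8095
3 9 load 1.7959
4 12 source 1.8005
5 15 load 1.7998

Γ_L=-0.142857, Γ_S=-0.333333; launch V₁=3·200/300=2.000000
k=0 src: V=2.0000
k=1 load: inc=2.000000, refl=2.000000·-0.142857=-0.2857; V=0.000000+2.000000+-0.285714=1.7143
k=2 src: inc=-0.285714, refl=-0.285714·-0.333333=0.0952; V=2.000000+-0.285714+0.095238=1.8095
k=3 load: inc=0.095238, refl=0.095238·-0.142857=-0.0136; V=1.714286+0.095238+-0.013605=1.7959
k=4 src: inc=-0.013605, refl=-0.013605·-0.333333=0.0045; V=1.809524+-0.013605+0.004535=1.8005
k=5 load: inc=0.004535, refl=0.004535·-0.142857=-0.0006; V=1.795918+0.004535+-0.000648=1.7998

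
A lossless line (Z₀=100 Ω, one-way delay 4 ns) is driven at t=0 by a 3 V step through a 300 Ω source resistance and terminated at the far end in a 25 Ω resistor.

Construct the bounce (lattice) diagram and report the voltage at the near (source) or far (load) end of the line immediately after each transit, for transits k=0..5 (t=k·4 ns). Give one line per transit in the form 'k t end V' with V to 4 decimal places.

0 0 source 0.7500
1 4 load 0.3000
2 8 source 0.0750
3 12 load 0.2100
4 16 source 0.2775
5 20 load 0.2370

Γ_L=-0.600000, Γ_S=0.500000; launch V₁=3·100/400=0.750000
k=0 src: V=0.7500
k=1 load: inc=0.750000, refl=0.750000·-0.600000=-0.4500; V=0.000000+0.750000+-0.450000=0.3000
k=2 src: inc=-0.450000, refl=-0.450000·0.500000=-0.2250; V=0.750000+-0.450000+-0.225000=0.0750
k=3 load: inc=-0.225000, refl=-0.225000·-0.600000=0.1350; V=0.300000+-0.225000+0.135000=0.2100
k=4 src: inc=0.135000, refl=0.135000·0.500000=0.0675; V=0.075000+0.135000+0.067500=0.2775
k=5 load: inc=0.067500, refl=0.067500·-0.600000=-0.0405; V=0.210000+0.067500+-0.040500=0.2370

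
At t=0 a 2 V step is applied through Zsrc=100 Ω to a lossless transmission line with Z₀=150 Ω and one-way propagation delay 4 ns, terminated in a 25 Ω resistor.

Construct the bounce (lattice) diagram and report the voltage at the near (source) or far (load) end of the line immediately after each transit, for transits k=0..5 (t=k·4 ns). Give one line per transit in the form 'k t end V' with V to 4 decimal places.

0 0 source 1.2000
1 4 load 0.3429
2 8 source 0.5143
3 12 load 0.3918
4 16 source 0.4163
5 20 load 0.3988

Γ_L=-0.714286, Γ_S=-0.200000; launch V₁=2·150/250=1.200000
k=0 src: V=1.2000
k=1 load: inc=1.200000, refl=1.200000·-0.714286=-0.8571; V=0.000000+1.200000+-0.857143=0.3429
k=2 src: inc=-0.857143, refl=-0.857143·-0.200000=0.1714; V=1.200000+-0.857143+0.171429=0.5143
k=3 load: inc=0.171429, refl=0.171429·-0.714286=-0.1224; V=0.342857+0.171429+-0.122449=0.3918
k=4 src: inc=-0.122449, refl=-0.122449·-0.200000=0.0245; V=0.514286+-0.122449+0.024490=0.4163
k=5 load: inc=0.024490, refl=0.024490·-0.714286=-0.0175; V=0.391837+0.024490+-0.017493=0.3988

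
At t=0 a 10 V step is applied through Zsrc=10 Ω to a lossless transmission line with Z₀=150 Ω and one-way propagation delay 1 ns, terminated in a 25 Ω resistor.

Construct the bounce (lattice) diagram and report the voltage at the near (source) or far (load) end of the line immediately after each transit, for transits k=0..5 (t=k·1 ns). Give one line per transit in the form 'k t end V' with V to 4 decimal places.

Γ_L=-0.714286, Γ_S=-0.875000; launch V₁=10·150/160=9.375000
k=0 src: V=9.3750
k=1 load: inc=9.375000, refl=9.375000·-0.714286=-6.6964; V=0.000000+9.375000+-6.696429=2.6786
k=2 src: inc=-6.696429, refl=-6.696429·-0.875000=5.8594; V=9.375000+-6.696429+5.859375=8.5379
k=3 load: inc=5.859375, refl=5.859375·-0.714286=-4.1853; V=2.678571+5.859375+-4.185268=4.3527
k=4 src: inc=-4.185268, refl=-4.185268·-0.875000=3.6621; V=8.537946+-4.185268+3.662109=8.0148
k=5 load: inc=3.662109, refl=3.662109·-0.714286=-2.6158; V=4.352679+3.662109+-2.615792=5.3990

0 0 source 9.3750
1 1 load 2.6786
2 2 source 8.5379
3 3 load 4.3527
4 4 source 8.0148
5 5 load 5.3990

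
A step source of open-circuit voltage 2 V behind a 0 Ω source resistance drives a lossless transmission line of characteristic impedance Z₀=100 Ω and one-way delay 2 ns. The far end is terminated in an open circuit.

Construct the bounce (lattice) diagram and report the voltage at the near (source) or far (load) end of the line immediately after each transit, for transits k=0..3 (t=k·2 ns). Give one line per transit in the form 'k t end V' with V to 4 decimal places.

0 0 source 2.0000
1 2 load 4.0000
2 4 source 2.0000
3 6 load 0.0000

Γ_L=1.000000, Γ_S=-1.000000; launch V₁=2·100/100=2.000000
k=0 src: V=2.0000
k=1 load: inc=2.000000, refl=2.000000·1.000000=2.0000; V=0.000000+2.000000+2.000000=4.0000
k=2 src: inc=2.000000, refl=2.000000·-1.000000=-2.0000; V=2.000000+2.000000+-2.000000=2.0000
k=3 load: inc=-2.000000, refl=-2.000000·1.000000=-2.0000; V=4.000000+-2.000000+-2.000000=0.0000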